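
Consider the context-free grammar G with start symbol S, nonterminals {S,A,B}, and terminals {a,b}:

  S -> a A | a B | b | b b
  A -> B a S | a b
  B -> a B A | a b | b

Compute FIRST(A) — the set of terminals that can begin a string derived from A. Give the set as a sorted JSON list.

FIRST sets, iterate to fixpoint:
iter 1:
  A via A→a b: +{a}
  B via B→a B A: +{a}
  B via B→b: +{b}
  S via S→a A: +{a}
  S via S→b: +{b}
  FIRST(S)={a,b}  FIRST(A)={a}  FIRST(B)={a,b}
iter 2:
  A via A→B a S: +{b}
  FIRST(S)={a,b}  FIRST(A)={a,b}  FIRST(B)={a,b}
iter 3: (stable)
  FIRST(S)={a,b}  FIRST(A)={a,b}  FIRST(B)={a,b}

FIRST(A) = ["a", "b"]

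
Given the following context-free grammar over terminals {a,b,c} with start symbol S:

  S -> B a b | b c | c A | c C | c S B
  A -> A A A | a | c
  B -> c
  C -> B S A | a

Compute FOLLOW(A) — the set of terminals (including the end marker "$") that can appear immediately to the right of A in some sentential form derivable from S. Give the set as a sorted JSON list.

Compute FIRST by fixpoint:
round 1:
  A via A→a: +{a}
  A via A→c: +{c}
  B via B→c: +{c}
  C via C→B S A: +{c}
  C via C→a: +{a}
  S via S→B a b: +{c}
  S via S→b c: +{b}
  FIRST(S)={b,c}  FIRST(A)={a,c}  FIRST(B)={c}  FIRST(C)={a,c}
round 2: done
  FIRST(S)={b,c}  FIRST(A)={a,c}  FIRST(B)={c}  FIRST(C)={a,c}

Compute FOLLOW by fixpoint:
initialize: $ ∈ FOLLOW(S)
round 1:
  A→A A A: FOLLOW(A) ⊇ FIRST(A) = {a,c}; new: +{a,c}
  C→B S A: FOLLOW(B) ⊇ FIRST(S) = {b,c}; new: +{b,c}
  C→B S A: FOLLOW(S) ⊇ FIRST(A) = {a,c}; new: +{a,c}
  S→B a b: FOLLOW(B) ⊇ FIRST(a) = {a}; new: +{a}
  S→c A: FOLLOW(A) ⊇ FOLLOW(S) ⊇ {$,a,c}; new: +{$}
  S→c C: FOLLOW(C) ⊇ FOLLOW(S) ⊇ {$,a,c}; new: +{$,a,c}
  S→c S B: FOLLOW(B) ⊇ FOLLOW(S) ⊇ {$,a,c}; new: +{$}
  S: {$,a,c}  A: {$,a,c}  B: {$,a,b,c}  C: {$,a,c}
round 2: (no change)
  S: {$,a,c}  A: {$,a,c}  B: {$,a,b,c}  C: {$,a,c}

FOLLOW(A) = ["$", "a", "c"]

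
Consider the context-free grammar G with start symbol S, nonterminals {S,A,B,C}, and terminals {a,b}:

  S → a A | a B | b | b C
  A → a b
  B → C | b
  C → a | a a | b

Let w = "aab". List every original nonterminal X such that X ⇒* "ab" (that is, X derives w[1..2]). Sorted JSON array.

Convert to CNF:
  S -> T0 A | T0 B | T1 C | b
  A -> T0 T1
  B -> T0 T0 | a | b
  C -> T0 T0 | a | b
  T0 -> a
  T1 -> b

CYK fill — only the sub-triangle for w[1..2]:
  T[1,1] 'a' = {B,C,T0}  orig:{B,C}
  T[2,2] 'b' = {B,C,S,T1}  orig:{B,C,S}
  T[1,2] 'ab' = {A,S}

Original NTs in T[1,2] deriving "ab": ["A", "S"]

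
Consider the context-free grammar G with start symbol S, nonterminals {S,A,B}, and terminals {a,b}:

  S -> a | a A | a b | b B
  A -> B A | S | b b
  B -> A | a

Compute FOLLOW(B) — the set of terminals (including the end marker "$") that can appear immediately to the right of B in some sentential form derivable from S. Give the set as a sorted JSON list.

Compute FIRST by fixpoint:
pass 1:
  A via A→b b: +{b}
  B via B→A: +{b}
  B via B→a: +{a}
  S via S→a: +{a}
  S via S→b B: +{b}
  S: {a,b}  A: {b}  B: {a,b}
pass 2:
  A via A→B A: +{a}
  S: {a,b}  A: {a,b}  B: {a,b}
pass 3: done
  S: {a,b}  A: {a,b}  B: {a,b}

FOLLOW sets:
FOLLOW(S) := {$}
round 1:
  A→B A: FOLLOW(B) ⊇ FIRST(A) = {a,b}; new: +{a,b}
  B→A: FOLLOW(A) ⊇ FOLLOW(B) ⊇ {a,b}; new: +{a,b}
  S→a A: FOLLOW(A) ⊇ FOLLOW(S) ⊇ {$}; new: +{$}
  S→b B: FOLLOW(B) ⊇ FOLLOW(S) ⊇ {$}; new: +{$}
  FOLLOW(S)={$}  FOLLOW(A)={$,a,b}  FOLLOW(B)={$,a,b}
round 2:
  A→S: FOLLOW(S) ⊇ FOLLOW(A) ⊇ {$,a,b}; new: +{a,b}
  FOLLOW(S)={$,a,b}  FOLLOW(A)={$,a,b}  FOLLOW(B)={$,a,b}
round 3: (stable)
  FOLLOW(S)={$,a,b}  FOLLOW(A)={$,a,b}  FOLLOW(B)={$,a,b}

FOLLOW(B) = ["$", "a", "b"]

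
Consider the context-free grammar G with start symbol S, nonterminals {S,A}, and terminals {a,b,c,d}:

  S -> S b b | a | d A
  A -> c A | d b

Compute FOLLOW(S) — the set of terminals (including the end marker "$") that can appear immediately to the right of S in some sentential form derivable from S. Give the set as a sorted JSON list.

Compute FIRST by fixpoint:
round 1:
  A via A→c A: +{c}
  A via A→d b: +{d}
  S via S→a: +{a}
  S via S→d A: +{d}
  FIRST(S)={a,d}  FIRST(A)={c,d}
round 2: — fixpoint
  FIRST(S)={a,d}  FIRST(A)={c,d}

FOLLOW sets:
FOLLOW(S) := {$}
round 1:
  S→S b b: FOLLOW(S) ⊇ FIRST(b) = {b}; new: +{b}
  S→d A: FOLLOW(A) ⊇ FOLLOW(S) ⊇ {$,b}; new: +{$,b}
  FOLLOW(S)={$,b}  FOLLOW(A)={$,b}
round 2: (no change)
  FOLLOW(S)={$,b}  FOLLOW(A)={$,b}

FOLLOW(S) = ["$", "b"]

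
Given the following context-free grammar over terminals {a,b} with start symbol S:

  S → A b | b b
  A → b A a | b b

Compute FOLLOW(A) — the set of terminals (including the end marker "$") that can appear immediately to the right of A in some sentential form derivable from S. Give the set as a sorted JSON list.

FIRST sets, iterate to fixpoint:
iter 1:
  A via A→b A a: +{b}
  S via S→A b: +{b}
  FIRST(S)={b}  FIRST(A)={b}
iter 2: — fixpoint
  FIRST(S)={b}  FIRST(A)={b}

FOLLOW sets:
initialize: $ ∈ FOLLOW(S)
[1]
  A→b A a: FOLLOW(A) ⊇ FIRST(a) = {a}; new: +{a}
  S→A b: FOLLOW(A) ⊇ FIRST(b) = {b}; new: +{b}
  FOLLOW(S)={$}  FOLLOW(A)={a,b}
[2] done
  FOLLOW(S)={$}  FOLLOW(A)={a,b}

FOLLOW(A) = ["a", "b"]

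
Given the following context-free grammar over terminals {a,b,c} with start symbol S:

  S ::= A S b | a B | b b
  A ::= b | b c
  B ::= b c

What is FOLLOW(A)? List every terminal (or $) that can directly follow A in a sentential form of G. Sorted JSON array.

Compute FIRST by fixpoint:
pass 1:
  A via A→b: +{b}
  B via B→b c: +{b}
  S via S→A S b: +{b}
  S via S→a B: +{a}
  FIRST[S]={a,b}  FIRST[A]={b}  FIRST[B]={b}
pass 2: (stable)
  FIRST[S]={a,b}  FIRST[A]={b}  FIRST[B]={b}

FOLLOW sets:
seed FOLLOW(S) with $
[1]
  S→A S b: FOLLOW(A) ⊇ FIRST(S) = {a,b}; new: +{a,b}
  S→A S b: FOLLOW(S) ⊇ FIRST(b) = {b}; new: +{b}
  S→a B: FOLLOW(B) ⊇ FOLLOW(S) ⊇ {$,b}; new: +{$,b}
  S: {$,b}  A: {a,b}  B: {$,b}
[2] (no change)
  S: {$,b}  A: {a,b}  B: {$,b}

FOLLOW(A) = ["a", "b"]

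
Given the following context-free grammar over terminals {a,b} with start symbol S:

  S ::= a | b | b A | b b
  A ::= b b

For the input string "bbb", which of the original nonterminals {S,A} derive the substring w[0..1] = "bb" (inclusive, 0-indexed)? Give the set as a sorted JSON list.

CNF form of G:
  S -> T0 A | T0 T0 | a | b
  A -> T0 T0
  T0 -> b

CYK fill — only the sub-triangle for w[0..1]:
  cell(0,0) b: {S,T0}  orig:{S}
  cell(1,1) b: {S,T0}  orig:{S}
  cell(0,1) bb: {A,S}

Original NTs in T[0,1] deriving "bb": ["A", "S"]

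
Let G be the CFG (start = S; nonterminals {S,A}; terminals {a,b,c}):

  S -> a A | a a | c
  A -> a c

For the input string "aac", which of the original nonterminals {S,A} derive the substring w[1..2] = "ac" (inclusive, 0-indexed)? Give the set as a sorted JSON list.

Convert to CNF:
  S -> T0 A | T0 T0 | c
  A -> T0 T1
  T0 -> a
  T1 -> c

CYK table (by increasing span) — only the sub-triangle for w[1..2]:
  T[1,1] 'a' = {T0}  orig:{}
  T[2,2] 'c' = {S,T1}  orig:{S}
  T[1,2] 'ac' = {A}

Original NTs in T[1,2] deriving "ac": ["A"]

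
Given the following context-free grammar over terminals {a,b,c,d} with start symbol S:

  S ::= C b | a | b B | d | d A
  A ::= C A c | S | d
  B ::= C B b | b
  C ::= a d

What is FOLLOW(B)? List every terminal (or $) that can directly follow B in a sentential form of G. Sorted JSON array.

Compute FIRST by fixpoint:
[1]
  A via A→d: +{d}
  B via B→b: +{b}
  C via C→a d: +{a}
  S via S→C b: +{a}
  S via S→b B: +{b}
  S via S→d: +{d}
  FIRST(S)={a,b,d}  FIRST(A)={d}  FIRST(B)={b}  FIRST(C)={a}
[2]
  A via A→C A c: +{a}
  A via A→S: +{b}
  B via B→C B b: +{a}
  FIRST(S)={a,b,d}  FIRST(A)={a,b,d}  FIRST(B)={a,b}  FIRST(C)={a}
[3] done
  FIRST(S)={a,b,d}  FIRST(A)={a,b,d}  FIRST(B)={a,b}  FIRST(C)={a}

FOLLOW sets:
seed FOLLOW(S) with $
pass 1:
  A→C A c: FOLLOW(C) ⊇ FIRST(A) = {a,b,d}; new: +{a,b,d}
  A→C A c: FOLLOW(A) ⊇ FIRST(c) = {c}; new: +{c}
  A→S: FOLLOW(S) ⊇ FOLLOW(A) ⊇ {c}; new: +{c}
  B→C B b: FOLLOW(B) ⊇ FIRST(b) = {b}; new: +{b}
  S→b B: FOLLOW(B) ⊇ FOLLOW(S) ⊇ {$,c}; new: +{$,c}
  S→d A: FOLLOW(A) ⊇ FOLLOW(S) ⊇ {$,c}; new: +{$}
  S: {$,c}  A: {$,c}  B: {$,b,c}  C: {a,b,d}
pass 2: — fixpoint
  S: {$,c}  A: {$,c}  B: {$,b,c}  C: {a,b,d}

FOLLOW(B) = ["$", "b", "c"]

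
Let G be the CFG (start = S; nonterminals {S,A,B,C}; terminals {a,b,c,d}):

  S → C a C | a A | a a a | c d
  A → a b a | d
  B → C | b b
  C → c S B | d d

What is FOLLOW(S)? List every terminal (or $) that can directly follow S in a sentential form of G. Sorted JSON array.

FIRST iteration:
round 1:
  A via A→a b a: +{a}
  A via A→d: +{d}
  B via B→b b: +{b}
  C via C→c S B: +{c}
  C via C→d d: +{d}
  S via S→C a C: +{c,d}
  S via S→a A: +{a}
  S: {a,c,d}  A: {a,d}  B: {b}  C: {c,d}
round 2:
  B via B→C: +{c,d}
  S: {a,c,d}  A: {a,d}  B: {b,c,d}  C: {c,d}
round 3: done
  S: {a,c,d}  A: {a,d}  B: {b,c,d}  C: {c,d}

FOLLOW iteration:
initialize: $ ∈ FOLLOW(S)
pass 1:
  C→c S B: FOLLOW(S) ⊇ FIRST(B) = {b,c,d}; new: +{b,c,d}
  S→C a C: FOLLOW(C) ⊇ FIRST(a) = {a}; new: +{a}
  S→C a C: FOLLOW(C) ⊇ FOLLOW(S) ⊇ {$,b,c,d}; new: +{$,b,c,d}
  S→a A: FOLLOW(A) ⊇ FOLLOW(S) ⊇ {$,b,c,d}; new: +{$,b,c,d}
  S: {$,b,c,d}  A: {$,b,c,d}  B: {}  C: {$,a,b,c,d}
pass 2:
  C→c S B: FOLLOW(B) ⊇ FOLLOW(C) ⊇ {$,a,b,c,d}; new: +{$,a,b,c,d}
  S: {$,b,c,d}  A: {$,b,c,d}  B: {$,a,b,c,d}  C: {$,a,b,c,d}
pass 3: done
  S: {$,b,c,d}  A: {$,b,c,d}  B: {$,a,b,c,d}  C: {$,a,b,c,d}

FOLLOW(S) = ["$", "b", "c", "d"]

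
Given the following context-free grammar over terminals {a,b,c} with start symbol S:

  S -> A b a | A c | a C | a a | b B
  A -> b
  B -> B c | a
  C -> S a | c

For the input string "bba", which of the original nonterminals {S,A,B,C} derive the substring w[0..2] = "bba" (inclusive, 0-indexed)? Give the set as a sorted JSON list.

Convert to CNF:
  S -> A T0 | A X3 | T1 C | T1 T1 | T2 B
  A -> b
  B -> B T0 | a
  C -> S T1 | c
  T0 -> c
  T1 -> a
  T2 -> b
  X3 -> T2 T1

Fill CYK table bottom-up, restricted to cells inside w[0..2]:
  T[0,0] 'b' = {A,T2}  orig:{A}
  T[1,1] 'b' = {A,T2}  orig:{A}
  T[2,2] 'a' = {B,T1}  orig:{B}
  T[0,1] 'bb' = ∅
  T[1,2] 'ba' = {S,X3}  orig:{S}
  T[0,2] 'bba' = {S}

Original NTs in T[0,2] deriving "bba": ["S"]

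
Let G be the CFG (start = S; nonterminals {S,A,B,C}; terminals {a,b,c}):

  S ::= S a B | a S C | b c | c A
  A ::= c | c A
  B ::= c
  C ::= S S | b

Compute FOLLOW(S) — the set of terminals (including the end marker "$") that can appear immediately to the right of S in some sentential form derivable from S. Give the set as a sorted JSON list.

FIRST sets, iterate to fixpoint:
pass 1:
  A via A→c: +{c}
  B via B→c: +{c}
  C via C→b: +{b}
  S via S→a S C: +{a}
  S via S→b c: +{b}
  S via S→c A: +{c}
  FIRST[S]={a,b,c}  FIRST[A]={c}  FIRST[B]={c}  FIRST[C]={b}
pass 2:
  C via C→S S: +{a,c}
  FIRST[S]={a,b,c}  FIRST[A]={c}  FIRST[B]={c}  FIRST[C]={a,b,c}
pass 3: (stable)
  FIRST[S]={a,b,c}  FIRST[A]={c}  FIRST[B]={c}  FIRST[C]={a,b,c}

FOLLOW sets:
FOLLOW(S) := {$}
pass 1:
  C→S S: FOLLOW(S) ⊇ FIRST(S) = {a,b,c}; new: +{a,b,c}
  S→S a B: FOLLOW(B) ⊇ FOLLOW(S) ⊇ {$,a,b,c}; new: +{$,a,b,c}
  S→a S C: FOLLOW(C) ⊇ FOLLOW(S) ⊇ {$,a,b,c}; new: +{$,a,b,c}
  S→c A: FOLLOW(A) ⊇ FOLLOW(S) ⊇ {$,a,b,c}; new: +{$,a,b,c}
  S: {$,a,b,c}  A: {$,a,b,c}  B: {$,a,b,c}  C: {$,a,b,c}
pass 2: (stable)
  S: {$,a,b,c}  A: {$,a,b,c}  B: {$,a,b,c}  C: {$,a,b,c}

FOLLOW(S) = ["$", "a", "b", "c"]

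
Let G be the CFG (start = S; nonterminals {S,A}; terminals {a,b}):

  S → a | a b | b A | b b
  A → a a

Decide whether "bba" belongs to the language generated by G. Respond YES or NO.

Convert to CNF:
  S -> T0 T1 | T1 A | T1 T1 | a
  A -> T0 T0
  T0 -> a
  T1 -> b

CYK fill:
  [0..0]={T1}  "b"  orig:{}
  [1..1]={T1}  "b"  orig:{}
  [2..2]={S,T0}  "a"  orig:{S}
  [0..1]={S}  "bb"
  [1..2]=∅  "ba"
  [0..2]=∅  "bba"

S ∉ T[0,2] ⇒ NO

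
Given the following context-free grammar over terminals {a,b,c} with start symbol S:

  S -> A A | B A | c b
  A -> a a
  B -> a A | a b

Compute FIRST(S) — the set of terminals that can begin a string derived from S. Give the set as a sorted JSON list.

FIRST iteration:
iter 1:
  A via A→a a: +{a}
  B via B→a A: +{a}
  S via S→A A: +{a}
  S via S→c b: +{c}
  S: {a,c}  A: {a}  B: {a}
iter 2: — fixpoint
  S: {a,c}  A: {a}  B: {a}

FIRST(S) = ["a", "c"]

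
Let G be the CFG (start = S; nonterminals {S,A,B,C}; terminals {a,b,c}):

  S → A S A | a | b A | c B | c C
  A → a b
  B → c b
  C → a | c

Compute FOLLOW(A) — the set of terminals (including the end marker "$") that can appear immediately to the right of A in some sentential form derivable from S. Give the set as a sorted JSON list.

FIRST sets, iterate to fixpoint:
[1]
  A via A→a b: +{a}
  B via B→c b: +{c}
  C via C→a: +{a}
  C via C→c: +{c}
  S via S→A S A: +{a}
  S via S→b A: +{b}
  S via S→c B: +{c}
  S: {a,b,c}  A: {a}  B: {c}  C: {a,c}
[2] — fixpoint
  S: {a,b,c}  A: {a}  B: {c}  C: {a,c}

FOLLOW iteration:
initialize: $ ∈ FOLLOW(S)
round 1:
  S→A S A: FOLLOW(A) ⊇ FIRST(S) = {a,b,c}; new: +{a,b,c}
  S→A S A: FOLLOW(S) ⊇ FIRST(A) = {a}; new: +{a}
  S→A S A: FOLLOW(A) ⊇ FOLLOW(S) ⊇ {$,a}; new: +{$}
  S→c B: FOLLOW(B) ⊇ FOLLOW(S) ⊇ {$,a}; new: +{$,a}
  S→c C: FOLLOW(C) ⊇ FOLLOW(S) ⊇ {$,a}; new: +{$,a}
  FOLLOW[S]={$,a}  FOLLOW[A]={$,a,b,c}  FOLLOW[B]={$,a}  FOLLOW[C]={$,a}
round 2: — fixpoint
  FOLLOW[S]={$,a}  FOLLOW[A]={$,a,b,c}  FOLLOW[B]={$,a}  FOLLOW[C]={$,a}

FOLLOW(A) = ["$", "a", "b", "c"]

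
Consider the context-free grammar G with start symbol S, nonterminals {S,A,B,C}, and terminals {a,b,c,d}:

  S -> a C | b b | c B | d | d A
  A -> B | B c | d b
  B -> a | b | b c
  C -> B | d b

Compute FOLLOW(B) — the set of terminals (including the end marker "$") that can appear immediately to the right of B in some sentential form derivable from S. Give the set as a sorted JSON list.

FIRST sets, iterate to fixpoint:
pass 1:
  A via A→d b: +{d}
  B via B→a: +{a}
  B via B→b: +{b}
  C via C→B: +{a,b}
  C via C→d b: +{d}
  S via S→a C: +{a}
  S via S→b b: +{b}
  S via S→c B: +{c}
  S via S→d: +{d}
  FIRST(S)={a,b,c,d}  FIRST(A)={d}  FIRST(B)={a,b}  FIRST(C)={a,b,d}
pass 2:
  A via A→B: +{a,b}
  FIRST(S)={a,b,c,d}  FIRST(A)={a,b,d}  FIRST(B)={a,b}  FIRST(C)={a,b,d}
pass 3: done
  FIRST(S)={a,b,c,d}  FIRST(A)={a,b,d}  FIRST(B)={a,b}  FIRST(C)={a,b,d}

Compute FOLLOW by fixpoint:
seed FOLLOW(S) with $
[1]
  A→B c: FOLLOW(B) ⊇ FIRST(c) = {c}; new: +{c}
  S→a C: FOLLOW(C) ⊇ FOLLOW(S) ⊇ {$}; new: +{$}
  S→c B: FOLLOW(B) ⊇ FOLLOW(S) ⊇ {$}; new: +{$}
  S→d A: FOLLOW(A) ⊇ FOLLOW(S) ⊇ {$}; new: +{$}
  S: {$}  A: {$}  B: {$,c}  C: {$}
[2] (stable)
  S: {$}  A: {$}  B: {$,c}  C: {$}

FOLLOW(B) = ["$", "c"]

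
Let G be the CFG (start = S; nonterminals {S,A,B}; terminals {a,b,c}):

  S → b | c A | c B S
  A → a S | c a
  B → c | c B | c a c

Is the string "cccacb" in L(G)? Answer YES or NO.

CNF form of G:
  S -> T1 A | T1 X3 | b
  A -> T0 S | T1 T0
  B -> T1 B | T1 X2 | c
  T0 -> a
  T1 -> c
  X2 -> T0 T1
  X3 -> B S

Fill CYK table bottom-up:
  [0..0]={B,T1}  "c"  orig:{B}
  [1..1]={B,T1}  "c"  orig:{B}
  [2..2]={B,T1}  "c"  orig:{B}
  [3..3]={T0}  "a"  orig:{}
  [4..4]={B,T1}  "c"  orig:{B}
  [5..5]={S}  "b"
  [0..1]={B}  "cc"
  [1..2]={B}  "cc"
  [2..3]={A}  "ca"
  [3..4]={X2}  "ac"  orig:{}
  [4..5]={X3}  "cb"  orig:{}
  [0..2]={B}  "ccc"
  [1..3]={S}  "cca"
  [2..4]={B}  "cac"
  [3..5]=∅  "acb"
  [0..3]={X3}  "ccca"  orig:{}
  [1..4]={B}  "ccac"
  [2..5]={X3}  "cacb"  orig:{}
  [0..4]={B}  "cccac"
  [1..5]={S,X3}  "ccacb"  orig:{S}
  [0..5]={S,X3}  "cccacb"  orig:{S}

S ∈ T[0,5] ⇒ YES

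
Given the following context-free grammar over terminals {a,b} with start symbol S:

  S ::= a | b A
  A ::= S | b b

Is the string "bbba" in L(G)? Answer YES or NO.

Convert to CNF:
  S -> T0 A | a
  A -> T0 A | T0 T0 | a
  T0 -> b

CYK table (by increasing span):
  T[0,0] 'b' = {T0}  orig:{}
  T[1,1] 'b' = {T0}  orig:{}
  T[2,2] 'b' = {T0}  orig:{}
  T[3,3] 'a' = {A,S}
  T[0,1] 'bb' = {A}
  T[1,2] 'bb' = {A}
  T[2,3] 'ba' = {A,S}
  T[0,2] 'bbb' = {A,S}
  T[1,3] 'bba' = {A,S}
  T[0,3] 'bbba' = {A,S}

S ∈ T[0,3] ⇒ YES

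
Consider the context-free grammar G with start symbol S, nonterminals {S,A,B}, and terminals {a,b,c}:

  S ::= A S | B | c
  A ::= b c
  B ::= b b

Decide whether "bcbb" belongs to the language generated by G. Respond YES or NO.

Convert to CNF:
  S -> A S | T0 T0 | c
  A -> T0 T1
  B -> T0 T0
  T0 -> b
  T1 -> c

CYK table (by increasing span):
  T[0,0] 'b' = {T0}  orig:{}
  T[1,1] 'c' = {S,T1}  orig:{S}
  T[2,2] 'b' = {T0}  orig:{}
  T[3,3] 'b' = {T0}  orig:{}
  T[0,1] 'bc' = {A}
  T[1,2] 'cb' = ∅
  T[2,3] 'bb' = {B,S}
  T[0,2] 'bcb' = ∅
  T[1,3] 'cbb' = ∅
  T[0,3] 'bcbb' = {S}

S ∈ T[0,3] ⇒ YES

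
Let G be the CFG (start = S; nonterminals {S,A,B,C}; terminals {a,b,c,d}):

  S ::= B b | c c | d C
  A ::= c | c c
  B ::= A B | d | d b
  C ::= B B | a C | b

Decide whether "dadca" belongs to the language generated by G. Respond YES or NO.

CNF form of G:
  S -> B T2 | T0 T0 | T1 C
  A -> T0 T0 | c
  B -> A B | T1 T2 | d
  C -> B B | T3 C | b
  T0 -> c
  T1 -> d
  T2 -> b
  T3 -> a

CYK table (by increasing span):
  T[0,0] 'd' = {B,T1}  orig:{B}
  T[1,1] 'a' = {T3}  orig:{}
  T[2,2] 'd' = {B,T1}  orig:{B}
  T[3,3] 'c' = {A,T0}  orig:{A}
  T[4,4] 'a' = {T3}  orig:{}
  T[0,1] 'da' = ∅
  T[1,2] 'ad' = ∅
  T[2,3] 'dc' = ∅
  T[3,4] 'ca' = ∅
  T[0,2] 'dad' = ∅
  T[1,3] 'adc' = ∅
  T[2,4] 'dca' = ∅
  T[0,3] 'dadc' = ∅
  T[1,4] 'adca' = ∅
  T[0,4] 'dadca' = ∅

S ∉ T[0,4] ⇒ NO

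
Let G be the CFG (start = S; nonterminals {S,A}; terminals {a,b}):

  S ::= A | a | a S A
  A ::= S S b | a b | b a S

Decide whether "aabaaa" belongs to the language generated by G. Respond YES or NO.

Convert to CNF:
  S -> S X4 | T0 X6 | T1 T0 | T1 X5 | a
  A -> S X2 | T0 X3 | T1 T0
  T0 -> b
  T1 -> a
  X2 -> S T0
  X3 -> T1 S
  X4 -> S T0
  X5 -> S A
  X6 -> T1 S

CYK table (by increasing span):
  T[0,0] 'a' = {S,T1}  orig:{S}
  T[1,1] 'a' = {S,T1}  orig:{S}
  T[2,2] 'b' = {T0}  orig:{}
  T[3,3] 'a' = {S,T1}  orig:{S}
  T[4,4] 'a' = {S,T1}  orig:{S}
  T[5,5] 'a' = {S,T1}  orig:{S}
  T[0,1] 'aa' = {X3,X6}  orig:{}
  T[1,2] 'ab' = {A,S,X2,X4}  orig:{A,S}
  T[2,3] 'ba' = ∅
  T[3,4] 'aa' = {X3,X6}  orig:{}
  T[4,5] 'aa' = {X3,X6}  orig:{}
  T[0,2] 'aab' = {A,S,X3,X5,X6}  orig:{A,S}
  T[1,3] 'aba' = ∅
  T[2,4] 'baa' = {A,S}
  T[3,5] 'aaa' = ∅
  T[0,3] 'aaba' = ∅
  T[1,4] 'abaa' = {X3,X5,X6}  orig:{}
  T[2,5] 'baaa' = ∅
  T[0,4] 'aabaa' = {S}
  T[1,5] 'abaaa' = ∅
  T[0,5] 'aabaaa' = ∅

S ∉ T[0,5] ⇒ NO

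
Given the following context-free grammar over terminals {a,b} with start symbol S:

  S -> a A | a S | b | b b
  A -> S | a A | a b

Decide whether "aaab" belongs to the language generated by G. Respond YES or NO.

CNF form of G:
  S -> T0 A | T0 S | T1 T1 | b
  A -> T0 A | T0 S | T0 T1 | T1 T1 | b
  T0 -> a
  T1 -> b

CYK fill:
  T[0,0] 'a' = {T0}  orig:{}
  T[1,1] 'a' = {T0}  orig:{}
  T[2,2] 'a' = {T0}  orig:{}
  T[3,3] 'b' = {A,S,T1}  orig:{A,S}
  T[0,1] 'aa' = ∅
  T[1,2] 'aa' = ∅
  T[2,3] 'ab' = {A,S}
  T[0,2] 'aaa' = ∅
  T[1,3] 'aab' = {A,S}
  T[0,3] 'aaab' = {A,S}

S ∈ T[0,3] ⇒ YES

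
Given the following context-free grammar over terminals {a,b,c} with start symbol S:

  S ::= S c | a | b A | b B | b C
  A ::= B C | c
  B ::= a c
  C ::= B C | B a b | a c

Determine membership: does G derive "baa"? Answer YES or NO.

Convert to CNF:
  S -> S T1 | T2 A | T2 B | T2 C | a
  A -> B C | c
  B -> T0 T1
  C -> B C | B X3 | T0 T1
  T0 -> a
  T1 -> c
  T2 -> b
  X3 -> T0 T2

CYK table (by increasing span):
  T[0,0] 'b' = {T2}  orig:{}
  T[1,1] 'a' = {S,T0}  orig:{S}
  T[2,2] 'a' = {S,T0}  orig:{S}
  T[0,1] 'ba' = ∅
  T[1,2] 'aa' = ∅
  T[0,2] 'baa' = ∅

S ∉ T[0,2] ⇒ NO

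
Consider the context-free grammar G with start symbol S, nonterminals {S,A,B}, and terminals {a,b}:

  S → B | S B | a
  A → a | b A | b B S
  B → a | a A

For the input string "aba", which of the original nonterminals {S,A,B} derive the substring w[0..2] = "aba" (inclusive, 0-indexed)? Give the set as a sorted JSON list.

CNF form of G:
  S -> S B | T1 A | a
  A -> T0 A | T0 X2 | a
  B -> T1 A | a
  T0 -> b
  T1 -> a
  X2 -> B S

Fill CYK table bottom-up, restricted to cells inside w[0..2]:
  T[0,0] 'a' = {A,B,S,T1}  orig:{A,B,S}
  T[1,1] 'b' = {T0}  orig:{}
  T[2,2] 'a' = {A,B,S,T1}  orig:{A,B,S}
  T[0,1] 'ab' = ∅
  T[1,2] 'ba' = {A}
  T[0,2] 'aba' = {B,S}

Original NTs in T[0,2] deriving "aba": ["B", "S"]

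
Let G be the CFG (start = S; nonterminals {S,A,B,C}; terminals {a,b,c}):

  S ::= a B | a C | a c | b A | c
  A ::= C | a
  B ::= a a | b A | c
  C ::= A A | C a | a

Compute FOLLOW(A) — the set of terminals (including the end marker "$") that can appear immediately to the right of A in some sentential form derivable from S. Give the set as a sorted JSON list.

FIRST sets, iterate to fixpoint:
pass 1:
  A via A→a: +{a}
  B via B→a a: +{a}
  B via B→b A: +{b}
  B via B→c: +{c}
  C via C→A A: +{a}
  S via S→a B: +{a}
  S via S→b A: +{b}
  S via S→c: +{c}
  FIRST(S)={a,b,c}  FIRST(A)={a}  FIRST(B)={a,b,c}  FIRST(C)={a}
pass 2: done
  FIRST(S)={a,b,c}  FIRST(A)={a}  FIRST(B)={a,b,c}  FIRST(C)={a}

FOLLOW iteration:
initialize: $ ∈ FOLLOW(S)
[1]
  C→A A: FOLLOW(A) ⊇ FIRST(A) = {a}; new: +{a}
  C→C a: FOLLOW(C) ⊇ FIRST(a) = {a}; new: +{a}
  S→a B: FOLLOW(B) ⊇ FOLLOW(S) ⊇ {$}; new: +{$}
  S→a C: FOLLOW(C) ⊇ FOLLOW(S) ⊇ {$}; new: +{$}
  S→b A: FOLLOW(A) ⊇ FOLLOW(S) ⊇ {$}; new: +{$}
  S: {$}  A: {$,a}  B: {$}  C: {$,a}
[2] (no change)
  S: {$}  A: {$,a}  B: {$}  C: {$,a}

FOLLOW(A) = ["$", "a"]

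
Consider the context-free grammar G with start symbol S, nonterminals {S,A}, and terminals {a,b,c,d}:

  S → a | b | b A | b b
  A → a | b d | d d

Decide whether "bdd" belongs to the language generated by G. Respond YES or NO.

CNF form of G:
  S -> T0 A | T0 T0 | a | b
  A -> T0 T1 | T1 T1 | a
  T0 -> b
  T1 -> d

CYK fill:
  [0..0]={S,T0}  "b"  orig:{S}
  [1..1]={T1}  "d"  orig:{}
  [2..2]={T1}  "d"  orig:{}
  [0..1]={A}  "bd"
  [1..2]={A}  "dd"
  [0..2]={S}  "bdd"

S ∈ T[0,2] ⇒ YES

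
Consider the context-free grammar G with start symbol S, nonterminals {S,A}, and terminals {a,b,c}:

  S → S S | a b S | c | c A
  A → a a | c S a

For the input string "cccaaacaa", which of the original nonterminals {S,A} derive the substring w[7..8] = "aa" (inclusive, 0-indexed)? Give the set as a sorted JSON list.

Convert to CNF:
  S -> S S | T0 X4 | T1 A | c
  A -> T0 T0 | T1 X3
  T0 -> a
  T1 -> c
  T2 -> b
  X3 -> S T0
  X4 -> T2 S

Fill CYK table bottom-up, restricted to cells inside w[7..8]:
  T[7,7] 'a' = {T0}  orig:{}
  T[8,8] 'a' = {T0}  orig:{}
  T[7,8] 'aa' = {A}

Original NTs in T[7,8] deriving "aa": ["A"]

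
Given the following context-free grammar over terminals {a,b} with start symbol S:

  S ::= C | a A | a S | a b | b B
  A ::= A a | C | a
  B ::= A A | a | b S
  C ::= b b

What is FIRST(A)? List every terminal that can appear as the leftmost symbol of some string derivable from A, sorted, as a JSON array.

FIRST sets, iterate to fixpoint:
round 1:
  A via A→a: +{a}
  B via B→A A: +{a}
  B via B→b S: +{b}
  C via C→b b: +{b}
  S via S→C: +{b}
  S via S→a A: +{a}
  FIRST[S]={a,b}  FIRST[A]={a}  FIRST[B]={a,b}  FIRST[C]={b}
round 2:
  A via A→C: +{b}
  FIRST[S]={a,b}  FIRST[A]={a,b}  FIRST[B]={a,b}  FIRST[C]={b}
round 3: (stable)
  FIRST[S]={a,b}  FIRST[A]={a,b}  FIRST[B]={a,b}  FIRST[C]={b}

FIRST(A) = ["a", "b"]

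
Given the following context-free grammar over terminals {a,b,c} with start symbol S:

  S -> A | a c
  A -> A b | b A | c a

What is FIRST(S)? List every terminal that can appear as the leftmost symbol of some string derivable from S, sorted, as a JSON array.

FIRST sets, iterate to fixpoint:
round 1:
  A via A→b A: +{b}
  A via A→c a: +{c}
  S via S→A: +{b,c}
  S via S→a c: +{a}
  FIRST[S]={a,b,c}  FIRST[A]={b,c}
round 2: (no change)
  FIRST[S]={a,b,c}  FIRST[A]={b,c}

FIRST(S) = ["a", "b", "c"]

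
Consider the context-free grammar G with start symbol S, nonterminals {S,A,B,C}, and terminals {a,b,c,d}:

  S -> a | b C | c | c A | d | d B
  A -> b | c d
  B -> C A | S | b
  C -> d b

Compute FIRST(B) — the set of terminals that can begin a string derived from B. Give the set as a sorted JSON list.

FIRST sets, iterate to fixpoint:
[1]
  A via A→b: +{b}
  A via A→c d: +{c}
  B via B→b: +{b}
  C via C→d b: +{d}
  S via S→a: +{a}
  S via S→b C: +{b}
  S via S→c: +{c}
  S via S→d: +{d}
  FIRST(S)={a,b,c,d}  FIRST(A)={b,c}  FIRST(B)={b}  FIRST(C)={d}
[2]
  B via B→C A: +{d}
  B via B→S: +{a,c}
  FIRST(S)={a,b,c,d}  FIRST(A)={b,c}  FIRST(B)={a,b,c,d}  FIRST(C)={d}
[3] — fixpoint
  FIRST(S)={a,b,c,d}  FIRST(A)={b,c}  FIRST(B)={a,b,c,d}  FIRST(C)={d}

FIRST(B) = ["a", "b", "c", "d"]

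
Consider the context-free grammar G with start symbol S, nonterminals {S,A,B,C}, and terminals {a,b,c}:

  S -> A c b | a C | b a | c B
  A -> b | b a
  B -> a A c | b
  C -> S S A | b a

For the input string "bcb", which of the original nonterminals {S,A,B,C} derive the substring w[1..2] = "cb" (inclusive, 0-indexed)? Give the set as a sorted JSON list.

Convert to CNF:
  S -> A X5 | T0 T1 | T1 C | T2 B
  A -> T0 T1 | b
  B -> T1 X3 | b
  C -> S X4 | T0 T1
  T0 -> b
  T1 -> a
  T2 -> c
  X3 -> A T2
  X4 -> S A
  X5 -> T2 T0

Fill CYK table bottom-up, restricted to cells inside w[1..2]:
  [1..1]={T2}  "c"  orig:{}
  [2..2]={A,B,T0}  "b"  orig:{A,B}
  [1..2]={S,X5}  "cb"  orig:{S}

Original NTs in T[1,2] deriving "cb": ["S"]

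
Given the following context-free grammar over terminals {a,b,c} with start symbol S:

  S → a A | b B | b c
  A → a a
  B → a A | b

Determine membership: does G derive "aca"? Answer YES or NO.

Convert to CNF:
  S -> T0 A | T1 B | T1 T2
  A -> T0 T0
  B -> T0 A | b
  T0 -> a
  T1 -> b
  T2 -> c

CYK fill:
  [0..0]={T0}  "a"  orig:{}
  [1..1]={T2}  "c"  orig:{}
  [2..2]={T0}  "a"  orig:{}
  [0..1]=∅  "ac"
  [1..2]=∅  "ca"
  [0..2]=∅  "aca"

S ∉ T[0,2] ⇒ NO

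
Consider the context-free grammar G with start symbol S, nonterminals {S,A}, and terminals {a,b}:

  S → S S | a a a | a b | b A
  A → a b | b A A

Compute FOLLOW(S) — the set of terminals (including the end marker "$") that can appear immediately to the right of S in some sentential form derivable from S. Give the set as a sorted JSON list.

FIRST iteration:
round 1:
  A via A→a b: +{a}
  A via A→b A A: +{b}
  S via S→a a a: +{a}
  S via S→b A: +{b}
  S: {a,b}  A: {a,b}
round 2: (stable)
  S: {a,b}  A: {a,b}

FOLLOW iteration:
seed FOLLOW(S) with $
pass 1:
  A→b A A: FOLLOW(A) ⊇ FIRST(A) = {a,b}; new: +{a,b}
  S→S S: FOLLOW(S) ⊇ FIRST(S) = {a,b}; new: +{a,b}
  S→b A: FOLLOW(A) ⊇ FOLLOW(S) ⊇ {$,a,b}; new: +{$}
  S: {$,a,b}  A: {$,a,b}
pass 2: (stable)
  S: {$,a,b}  A: {$,a,b}

FOLLOW(S) = ["$", "a", "b"]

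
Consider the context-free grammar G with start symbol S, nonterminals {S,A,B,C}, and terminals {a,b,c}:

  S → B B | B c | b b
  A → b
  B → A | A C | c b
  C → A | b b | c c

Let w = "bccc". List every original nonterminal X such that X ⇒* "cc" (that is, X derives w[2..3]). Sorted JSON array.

CNF form of G:
  S -> B B | B T0 | T1 T1
  A -> b
  B -> A C | T0 T1 | b
  C -> T0 T0 | T1 T1 | b
  T0 -> c
  T1 -> b

Fill CYK table bottom-up (cells [i..j] with 2 ≤ i ≤ j ≤ 3 only):
  [2..2]={T0}  "c"  orig:{}
  [3..3]={T0}  "c"  orig:{}
  [2..3]={C}  "cc"

Original NTs in T[2,3] deriving "cc": ["C"]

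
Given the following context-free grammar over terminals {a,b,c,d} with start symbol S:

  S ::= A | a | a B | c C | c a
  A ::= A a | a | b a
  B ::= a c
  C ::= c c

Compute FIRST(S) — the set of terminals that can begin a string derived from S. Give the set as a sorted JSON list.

FIRST sets, iterate to fixpoint:
iter 1:
  A via A→a: +{a}
  A via A→b a: +{b}
  B via B→a c: +{a}
  C via C→c c: +{c}
  S via S→A: +{a,b}
  S via S→c C: +{c}
  FIRST(S)={a,b,c}  FIRST(A)={a,b}  FIRST(B)={a}  FIRST(C)={c}
iter 2: (no change)
  FIRST(S)={a,b,c}  FIRST(A)={a,b}  FIRST(B)={a}  FIRST(C)={c}

FIRST(S) = ["a", "b", "c"]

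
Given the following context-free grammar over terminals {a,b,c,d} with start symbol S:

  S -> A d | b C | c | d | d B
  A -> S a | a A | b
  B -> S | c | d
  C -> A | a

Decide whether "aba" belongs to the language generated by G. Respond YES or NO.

CNF form of G:
  S -> A T1 | T1 B | T2 C | c | d
  A -> S T0 | T0 A | b
  B -> A T1 | T1 B | T2 C | c | d
  C -> S T0 | T0 A | a | b
  T0 -> a
  T1 -> d
  T2 -> b

CYK table (by increasing span):
  [0..0]={C,T0}  "a"  orig:{C}
  [1..1]={A,C,T2}  "b"  orig:{A,C}
  [2..2]={C,T0}  "a"  orig:{C}
  [0..1]={A,C}  "ab"
  [1..2]={B,S}  "ba"
  [0..2]=∅  "aba"

S ∉ T[0,2] ⇒ NO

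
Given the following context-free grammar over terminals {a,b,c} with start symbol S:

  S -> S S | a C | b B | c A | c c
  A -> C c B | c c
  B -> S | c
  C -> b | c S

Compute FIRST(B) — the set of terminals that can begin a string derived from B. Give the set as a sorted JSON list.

FIRST sets, iterate to fixpoint:
pass 1:
  A via A→c c: +{c}
  B via B→c: +{c}
  C via C→b: +{b}
  C via C→c S: +{c}
  S via S→a C: +{a}
  S via S→b B: +{b}
  S via S→c A: +{c}
  S: {a,b,c}  A: {c}  B: {c}  C: {b,c}
pass 2:
  A via A→C c B: +{b}
  B via B→S: +{a,b}
  S: {a,b,c}  A: {b,c}  B: {a,b,c}  C: {b,c}
pass 3: (no change)
  S: {a,b,c}  A: {b,c}  B: {a,b,c}  C: {b,c}

FIRST(B) = ["a", "b", "c"]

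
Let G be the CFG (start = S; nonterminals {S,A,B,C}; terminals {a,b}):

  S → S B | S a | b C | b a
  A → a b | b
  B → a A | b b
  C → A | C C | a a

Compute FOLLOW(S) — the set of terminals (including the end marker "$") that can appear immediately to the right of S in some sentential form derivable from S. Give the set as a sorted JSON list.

FIRST iteration:
pass 1:
  A via A→a b: +{a}
  A via A→b: +{b}
  B via B→a A: +{a}
  B via B→b b: +{b}
  C via C→A: +{a,b}
  S via S→b C: +{b}
  S: {b}  A: {a,b}  B: {a,b}  C: {a,b}
pass 2: done
  S: {b}  A: {a,b}  B: {a,b}  C: {a,b}

FOLLOW sets:
initialize: $ ∈ FOLLOW(S)
iter 1:
  C→C C: FOLLOW(C) ⊇ FIRST(C) = {a,b}; new: +{a,b}
  S→S B: FOLLOW(S) ⊇ FIRST(B) = {a,b}; new: +{a,b}
  S→S B: FOLLOW(B) ⊇ FOLLOW(S) ⊇ {$,a,b}; new: +{$,a,b}
  S→b C: FOLLOW(C) ⊇ FOLLOW(S) ⊇ {$,a,b}; new: +{$}
  S: {$,a,b}  A: {}  B: {$,a,b}  C: {$,a,b}
iter 2:
  B→a A: FOLLOW(A) ⊇ FOLLOW(B) ⊇ {$,a,b}; new: +{$,a,b}
  S: {$,a,b}  A: {$,a,b}  B: {$,a,b}  C: {$,a,b}
iter 3: — fixpoint
  S: {$,a,b}  A: {$,a,b}  B: {$,a,b}  C: {$,a,b}

FOLLOW(S) = ["$", "a", "b"]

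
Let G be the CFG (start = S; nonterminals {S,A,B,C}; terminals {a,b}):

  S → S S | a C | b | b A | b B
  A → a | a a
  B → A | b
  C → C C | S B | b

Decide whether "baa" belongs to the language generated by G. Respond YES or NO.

Convert to CNF:
  S -> S S | T0 C | T1 A | T1 B | b
  A -> T0 T0 | a
  B -> T0 T0 | a | b
  C -> C C | S B | b
  T0 -> a
  T1 -> b

CYK fill:
  T[0,0] 'b' = {B,C,S,T1}  orig:{B,C,S}
  T[1,1] 'a' = {A,B,T0}  orig:{A,B}
  T[2,2] 'a' = {A,B,T0}  orig:{A,B}
  T[0,1] 'ba' = {C,S}
  T[1,2] 'aa' = {A,B}
  T[0,2] 'baa' = {C,S}

S ∈ T[0,2] ⇒ YES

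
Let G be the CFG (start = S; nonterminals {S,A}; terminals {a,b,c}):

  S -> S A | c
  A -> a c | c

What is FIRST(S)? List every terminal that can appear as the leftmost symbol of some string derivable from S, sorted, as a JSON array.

Compute FIRST by fixpoint:
pass 1:
  A via A→a c: +{a}
  A via A→c: +{c}
  S via S→c: +{c}
  FIRST(S)={c}  FIRST(A)={a,c}
pass 2: — fixpoint
  FIRST(S)={c}  FIRST(A)={a,c}

FIRST(S) = ["c"]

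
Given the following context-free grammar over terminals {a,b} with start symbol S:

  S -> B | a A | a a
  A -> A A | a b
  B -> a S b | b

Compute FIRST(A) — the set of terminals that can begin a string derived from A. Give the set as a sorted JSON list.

Compute FIRST by fixpoint:
round 1:
  A via A→a b: +{a}
  B via B→a S b: +{a}
  B via B→b: +{b}
  S via S→B: +{a,b}
  S: {a,b}  A: {a}  B: {a,b}
round 2: — fixpoint
  S: {a,b}  A: {a}  B: {a,b}

FIRST(A) = ["a"]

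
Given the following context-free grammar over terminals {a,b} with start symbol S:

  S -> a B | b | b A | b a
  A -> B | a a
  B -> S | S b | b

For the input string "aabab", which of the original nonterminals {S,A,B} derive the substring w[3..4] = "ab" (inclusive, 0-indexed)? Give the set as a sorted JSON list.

Convert to CNF:
  S -> T0 A | T0 T1 | T1 B | b
  A -> S T0 | T0 A | T0 T1 | T1 B | T1 T1 | b
  B -> S T0 | T0 A | T0 T1 | T1 B | b
  T0 -> b
  T1 -> a

CYK table (by increasing span) (cells [i..j] with 3 ≤ i ≤ j ≤ 4 only):
  cell(3,3) a: {T1}  orig:{}
  cell(4,4) b: {A,B,S,T0}  orig:{A,B,S}
  cell(3,4) ab: {A,B,S}

Original NTs in T[3,4] deriving "ab": ["A", "B", "S"]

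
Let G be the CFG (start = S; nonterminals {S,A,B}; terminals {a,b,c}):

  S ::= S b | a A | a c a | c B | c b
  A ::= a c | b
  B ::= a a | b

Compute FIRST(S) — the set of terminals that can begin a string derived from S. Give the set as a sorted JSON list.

FIRST iteration:
round 1:
  A via A→a c: +{a}
  A via A→b: +{b}
  B via B→a a: +{a}
  B via B→b: +{b}
  S via S→a A: +{a}
  S via S→c B: +{c}
  FIRST[S]={a,c}  FIRST[A]={a,b}  FIRST[B]={a,b}
round 2: (stable)
  FIRST[S]={a,c}  FIRST[A]={a,b}  FIRST[B]={a,b}

FIRST(S) = ["a", "c"]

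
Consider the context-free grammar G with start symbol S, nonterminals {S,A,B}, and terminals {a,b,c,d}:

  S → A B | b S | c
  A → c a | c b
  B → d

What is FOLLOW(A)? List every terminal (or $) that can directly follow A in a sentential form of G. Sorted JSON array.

Compute FIRST by fixpoint:
pass 1:
  A via A→c a: +{c}
  B via B→d: +{d}
  S via S→A B: +{c}
  S via S→b S: +{b}
  FIRST[S]={b,c}  FIRST[A]={c}  FIRST[B]={d}
pass 2: — fixpoint
  FIRST[S]={b,c}  FIRST[A]={c}  FIRST[B]={d}

Compute FOLLOW by fixpoint:
FOLLOW(S) := {$}
round 1:
  S→A B: FOLLOW(A) ⊇ FIRST(B) = {d}; new: +{d}
  S→A B: FOLLOW(B) ⊇ FOLLOW(S) ⊇ {$}; new: +{$}
  FOLLOW[S]={$}  FOLLOW[A]={d}  FOLLOW[B]={$}
round 2: (no change)
  FOLLOW[S]={$}  FOLLOW[A]={d}  FOLLOW[B]={$}

FOLLOW(A) = ["d"]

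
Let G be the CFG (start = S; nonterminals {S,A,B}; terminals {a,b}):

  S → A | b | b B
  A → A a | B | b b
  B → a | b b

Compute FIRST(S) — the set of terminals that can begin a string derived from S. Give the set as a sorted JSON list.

FIRST sets, iterate to fixpoint:
[1]
  A via A→b b: +{b}
  B via B→a: +{a}
  B via B→b b: +{b}
  S via S→A: +{b}
  FIRST[S]={b}  FIRST[A]={b}  FIRST[B]={a,b}
[2]
  A via A→B: +{a}
  S via S→A: +{a}
  FIRST[S]={a,b}  FIRST[A]={a,b}  FIRST[B]={a,b}
[3] — fixpoint
  FIRST[S]={a,b}  FIRST[A]={a,b}  FIRST[B]={a,b}

FIRST(S) = ["a", "b"]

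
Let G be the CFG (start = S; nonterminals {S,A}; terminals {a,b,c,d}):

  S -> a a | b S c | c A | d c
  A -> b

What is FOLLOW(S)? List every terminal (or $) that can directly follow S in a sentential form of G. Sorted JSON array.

FIRST sets, iterate to fixpoint:
iter 1:
  A via A→b: +{b}
  S via S→a a: +{a}
  S via S→b S c: +{b}
  S via S→c A: +{c}
  S via S→d c: +{d}
  FIRST[S]={a,b,c,d}  FIRST[A]={b}
iter 2: (no change)
  FIRST[S]={a,b,c,d}  FIRST[A]={b}

FOLLOW iteration:
FOLLOW(S) := {$}
pass 1:
  S→b S c: FOLLOW(S) ⊇ FIRST(c) = {c}; new: +{c}
  S→c A: FOLLOW(A) ⊇ FOLLOW(S) ⊇ {$,c}; new: +{$,c}
  S: {$,c}  A: {$,c}
pass 2: (no change)
  S: {$,c}  A: {$,c}

FOLLOW(S) = ["$", "c"]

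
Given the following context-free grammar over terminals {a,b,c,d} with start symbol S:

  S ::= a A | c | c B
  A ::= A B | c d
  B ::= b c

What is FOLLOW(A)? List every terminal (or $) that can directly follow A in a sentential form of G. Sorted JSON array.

FIRST iteration:
[1]
  A via A→c d: +{c}
  B via B→b c: +{b}
  S via S→a A: +{a}
  S via S→c: +{c}
  FIRST[S]={a,c}  FIRST[A]={c}  FIRST[B]={b}
[2] (stable)
  FIRST[S]={a,c}  FIRST[A]={c}  FIRST[B]={b}

Compute FOLLOW by fixpoint:
FOLLOW(S) := {$}
[1]
  A→A B: FOLLOW(A) ⊇ FIRST(B) = {b}; new: +{b}
  A→A B: FOLLOW(B) ⊇ FOLLOW(A) ⊇ {b}; new: +{b}
  S→a A: FOLLOW(A) ⊇ FOLLOW(S) ⊇ {$}; new: +{$}
  S→c B: FOLLOW(B) ⊇ FOLLOW(S) ⊇ {$}; new: +{$}
  FOLLOW[S]={$}  FOLLOW[A]={$,b}  FOLLOW[B]={$,b}
[2] — fixpoint
  FOLLOW[S]={$}  FOLLOW[A]={$,b}  FOLLOW[B]={$,b}

FOLLOW(A) = ["$", "b"]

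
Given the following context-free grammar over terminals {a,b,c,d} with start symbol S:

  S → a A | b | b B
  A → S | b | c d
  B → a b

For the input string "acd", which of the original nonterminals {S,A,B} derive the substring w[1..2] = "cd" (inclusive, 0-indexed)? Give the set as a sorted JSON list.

Convert to CNF:
  S -> T0 A | T1 B | b
  A -> T0 A | T1 B | T2 T3 | b
  B -> T0 T1
  T0 -> a
  T1 -> b
  T2 -> c
  T3 -> d

CYK fill, restricted to cells inside w[1..2]:
  [1..1]={T2}  "c"  orig:{}
  [2..2]={T3}  "d"  orig:{}
  [1..2]={A}  "cd"

Original NTs in T[1,2] deriving "cd": ["A"]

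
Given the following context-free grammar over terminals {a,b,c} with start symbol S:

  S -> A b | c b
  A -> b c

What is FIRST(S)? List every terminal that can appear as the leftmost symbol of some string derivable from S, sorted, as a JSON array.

FIRST iteration:
pass 1:
  A via A→b c: +{b}
  S via S→A b: +{b}
  S via S→c b: +{c}
  FIRST(S)={b,c}  FIRST(A)={b}
pass 2: (no change)
  FIRST(S)={b,c}  FIRST(A)={b}

FIRST(S) = ["b", "c"]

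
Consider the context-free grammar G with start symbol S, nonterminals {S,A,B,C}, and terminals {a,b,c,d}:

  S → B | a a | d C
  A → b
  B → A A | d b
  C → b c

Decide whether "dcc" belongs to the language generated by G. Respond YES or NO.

CNF form of G:
  S -> A A | T0 C | T0 T1 | T3 T3
  A -> b
  B -> A A | T0 T1
  C -> T1 T2
  T0 -> d
  T1 -> b
  T2 -> c
  T3 -> a

CYK fill:
  T[0,0] 'd' = {T0}  orig:{}
  T[1,1] 'c' = {T2}  orig:{}
  T[2,2] 'c' = {T2}  orig:{}
  T[0,1] 'dc' = ∅
  T[1,2] 'cc' = ∅
  T[0,2] 'dcc' = ∅

S ∉ T[0,2] ⇒ NO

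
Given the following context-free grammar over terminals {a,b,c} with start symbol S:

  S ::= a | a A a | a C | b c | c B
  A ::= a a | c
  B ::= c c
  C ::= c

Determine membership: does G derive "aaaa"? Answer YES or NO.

Convert to CNF:
  S -> T0 C | T0 X3 | T1 B | T2 T1 | a
  A -> T0 T0 | c
  B -> T1 T1
  C -> c
  T0 -> a
  T1 -> c
  T2 -> b
  X3 -> A T0

CYK fill:
  cell(0,0) a: {S,T0}  orig:{S}
  cell(1,1) a: {S,T0}  orig:{S}
  cell(2,2) a: {S,T0}  orig:{S}
  cell(3,3) a: {S,T0}  orig:{S}
  cell(0,1) aa: {A}
  cell(1,2) aa: {A}
  cell(2,3) aa: {A}
  cell(0,2) aaa: {X3}  orig:{}
  cell(1,3) aaa: {X3}  orig:{}
  cell(0,3) aaaa: {S}

S ∈ T[0,3] ⇒ YES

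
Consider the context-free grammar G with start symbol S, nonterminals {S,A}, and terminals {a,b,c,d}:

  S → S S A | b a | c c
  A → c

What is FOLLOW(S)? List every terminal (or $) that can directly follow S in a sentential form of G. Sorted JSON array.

FIRST sets, iterate to fixpoint:
iter 1:
  A via A→c: +{c}
  S via S→b a: +{b}
  S via S→c c: +{c}
  FIRST(S)={b,c}  FIRST(A)={c}
iter 2: — fixpoint
  FIRST(S)={b,c}  FIRST(A)={c}

FOLLOW sets:
initialize: $ ∈ FOLLOW(S)
round 1:
  S→S S A: FOLLOW(S) ⊇ FIRST(S) = {b,c}; new: +{b,c}
  S→S S A: FOLLOW(A) ⊇ FOLLOW(S) ⊇ {$,b,c}; new: +{$,b,c}
  S: {$,b,c}  A: {$,b,c}
round 2: (no change)
  S: {$,b,c}  A: {$,b,c}

FOLLOW(S) = ["$", "b", "c"]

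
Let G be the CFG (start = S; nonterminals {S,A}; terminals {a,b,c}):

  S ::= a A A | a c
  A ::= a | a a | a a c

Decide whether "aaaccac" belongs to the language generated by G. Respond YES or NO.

Convert to CNF:
  S -> T0 T1 | T0 X3
  A -> T0 T0 | T0 X2 | a
  T0 -> a
  T1 -> c
  X2 -> T0 T1
  X3 -> A A

Fill CYK table bottom-up:
  cell(0,0) a: {A,T0}  orig:{A}
  cell(1,1) a: {A,T0}  orig:{A}
  cell(2,2) a: {A,T0}  orig:{A}
  cell(3,3) c: {T1}  orig:{}
  cell(4,4) c: {T1}  orig:{}
  cell(5,5) a: {A,T0}  orig:{A}
  cell(6,6) c: {T1}  orig:{}
  cell(0,1) aa: {A,X3}  orig:{A}
  cell(1,2) aa: {A,X3}  orig:{A}
  cell(2,3) ac: {S,X2}  orig:{S}
  cell(3,4) cc: ∅
  cell(4,5) ca: ∅
  cell(5,6) ac: {S,X2}  orig:{S}
  cell(0,2) aaa: {S,X3}  orig:{S}
  cell(1,3) aac: {A}
  cell(2,4) acc: ∅
  cell(3,5) cca: ∅
  cell(4,6) cac: ∅
  cell(0,3) aaac: {X3}  orig:{}
  cell(1,4) aacc: ∅
  cell(2,5) acca: ∅
  cell(3,6) ccac: ∅
  cell(0,4) aaacc: ∅
  cell(1,5) aacca: ∅
  cell(2,6) accac: ∅
  cell(0,5) aaacca: ∅
  cell(1,6) aaccac: ∅
  cell(0,6) aaaccac: ∅

S ∉ T[0,6] ⇒ NO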